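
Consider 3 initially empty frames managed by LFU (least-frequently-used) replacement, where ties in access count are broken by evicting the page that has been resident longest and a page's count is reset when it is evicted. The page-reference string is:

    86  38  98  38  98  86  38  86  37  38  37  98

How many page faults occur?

5

86 → fault, frames [86]
38 → fault, frames [86, 38]
98 → fault, frames [86, 38, 98]
38 → hit
98 → hit
86 → hit
38 → hit
86 → hit
37 → fault, evict 98, frames [86, 38, 37]
38 → hit
37 → hit
98 → fault, evict 37, frames [86, 38, 98]
Page faults: 5.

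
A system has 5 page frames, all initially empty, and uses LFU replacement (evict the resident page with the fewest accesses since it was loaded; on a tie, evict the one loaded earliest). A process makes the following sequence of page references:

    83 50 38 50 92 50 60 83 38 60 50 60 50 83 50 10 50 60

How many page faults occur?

83 → fault, frames (83)
50 → fault, frames (83 50)
38 → fault, frames (83 50 38)
50 → hit
92 → fault, frames (83 50 38 92)
50 → hit
60 → fault, frames (83 50 38 92 60)
83 → hit
38 → hit
60 → hit
50 → hit
60 → hit
50 → hit
83 → hit
50 → hit
10 → fault, evict 92, frames (83 50 38 60 10)
50 → hit
60 → hit
Page faults: 6.

6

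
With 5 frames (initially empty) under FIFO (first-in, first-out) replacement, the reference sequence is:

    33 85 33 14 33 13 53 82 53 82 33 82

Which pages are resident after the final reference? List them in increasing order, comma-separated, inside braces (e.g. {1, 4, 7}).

33: fault, frames (33)
85: fault, frames (33 85)
33: hit
14: fault, frames (33 85 14)
33: hit
13: fault, frames (33 85 14 13)
53: fault, frames (33 85 14 13 53)
82: fault, evict 33, frames (85 14 13 53 82)
53: hit
82: hit
33: fault, evict 85, frames (14 13 53 82 33)
82: hit

{13, 14, 33, 53, 82}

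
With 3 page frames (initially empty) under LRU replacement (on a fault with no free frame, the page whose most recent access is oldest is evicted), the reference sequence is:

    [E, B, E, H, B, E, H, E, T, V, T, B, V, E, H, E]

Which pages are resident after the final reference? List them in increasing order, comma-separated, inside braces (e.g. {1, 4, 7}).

{E, H, V}

E -> miss, frames {E}
B -> miss, frames {E,B}
E -> hit
H -> miss, frames {B,E,H}
B -> hit
E -> hit
H -> hit
E -> hit
T -> miss, evict B, frames {H,E,T}
V -> miss, evict H, frames {E,T,V}
T -> hit
B -> miss, evict E, frames {V,T,B}
V -> hit
E -> miss, evict T, frames {B,V,E}
H -> miss, evict B, frames {V,E,H}
E -> hit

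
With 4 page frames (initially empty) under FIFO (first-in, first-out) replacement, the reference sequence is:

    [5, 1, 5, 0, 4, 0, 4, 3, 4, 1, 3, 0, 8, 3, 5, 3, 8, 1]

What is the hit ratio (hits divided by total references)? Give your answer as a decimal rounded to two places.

5 -> miss, frames {5}
1 -> miss, frames {5,1}
5 -> hit
0 -> miss, frames {5,1,0}
4 -> miss, frames {5,1,0,4}
0 -> hit
4 -> hit
3 -> miss, evict 5, frames {1,0,4,3}
4 -> hit
1 -> hit
3 -> hit
0 -> hit
8 -> miss, evict 1, frames {0,4,3,8}
3 -> hit
5 -> miss, evict 0, frames {4,3,8,5}
3 -> hit
8 -> hit
1 -> miss, evict 4, frames {3,8,5,1}
Hits: 10 of 18 references → 10/18 = 0.5556.

0.56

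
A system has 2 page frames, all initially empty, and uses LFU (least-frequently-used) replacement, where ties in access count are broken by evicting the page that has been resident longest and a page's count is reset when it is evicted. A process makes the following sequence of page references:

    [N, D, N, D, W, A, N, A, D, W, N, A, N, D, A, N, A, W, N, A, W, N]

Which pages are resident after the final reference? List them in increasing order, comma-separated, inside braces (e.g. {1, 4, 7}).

{D, N}

N -> fault, frames (N)
D -> fault, frames (N D)
N -> hit
D -> hit
W -> fault, evict N, frames (D W)
A -> fault, evict W, frames (D A)
N -> fault, evict A, frames (D N)
A -> fault, evict N, frames (D A)
D -> hit
W -> fault, evict A, frames (D W)
N -> fault, evict W, frames (D N)
A -> fault, evict N, frames (D A)
N -> fault, evict A, frames (D N)
D -> hit
A -> fault, evict N, frames (D A)
N -> fault, evict A, frames (D N)
A -> fault, evict N, frames (D A)
W -> fault, evict A, frames (D W)
N -> fault, evict W, frames (D N)
A -> fault, evict N, frames (D A)
W -> fault, evict A, frames (D W)
N -> fault, evict W, frames (D N)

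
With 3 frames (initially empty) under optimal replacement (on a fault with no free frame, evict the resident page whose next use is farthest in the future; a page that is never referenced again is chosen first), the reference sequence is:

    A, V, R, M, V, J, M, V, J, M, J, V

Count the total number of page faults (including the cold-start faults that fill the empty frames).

5

A → fault, frames (A)
V → fault, frames (A V)
R → fault, frames (A V R)
M → fault, evict R, frames (A V M)
V → hit
J → fault, evict A, frames (V M J)
M → hit
V → hit
J → hit
M → hit
J → hit
V → hit
Page faults: 5.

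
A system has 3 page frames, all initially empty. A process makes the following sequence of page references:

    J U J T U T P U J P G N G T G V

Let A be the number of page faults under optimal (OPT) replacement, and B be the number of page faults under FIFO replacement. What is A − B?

-1

Under OPT: F F . F . . F . . . F F . F . F → 8 faults.
Under FIFO: F F . F . . F . F . F F . F . F → 9 faults.
A − B = 8 − 9 = -1.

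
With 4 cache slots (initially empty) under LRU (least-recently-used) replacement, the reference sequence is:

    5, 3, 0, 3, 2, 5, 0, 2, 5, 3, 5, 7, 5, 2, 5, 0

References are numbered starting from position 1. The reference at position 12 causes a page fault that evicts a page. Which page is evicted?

0

pos 1: 5 → miss, frames [5]
pos 2: 3 → miss, frames [5, 3]
pos 3: 0 → miss, frames [5, 3, 0]
pos 4: 3 → hit
pos 5: 2 → miss, frames [5, 0, 3, 2]
pos 6: 5 → hit
pos 7: 0 → hit
pos 8: 2 → hit
pos 9: 5 → hit
pos 10: 3 → hit
pos 11: 5 → hit
pos 12: 7 → miss, evict 0, frames [2, 3, 5, 7]
At position 12, page 0 is evicted.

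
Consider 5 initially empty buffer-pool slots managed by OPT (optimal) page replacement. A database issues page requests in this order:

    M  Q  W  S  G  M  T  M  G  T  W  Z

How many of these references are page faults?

7

M: fault, frames (M)
Q: fault, frames (M Q)
W: fault, frames (M Q W)
S: fault, frames (M Q W S)
G: fault, frames (M Q W S G)
M: hit
T: fault, evict S, frames (M Q W G T)
M: hit
G: hit
T: hit
W: hit
Z: fault, evict T, frames (M Q W G Z)
Page faults: 7.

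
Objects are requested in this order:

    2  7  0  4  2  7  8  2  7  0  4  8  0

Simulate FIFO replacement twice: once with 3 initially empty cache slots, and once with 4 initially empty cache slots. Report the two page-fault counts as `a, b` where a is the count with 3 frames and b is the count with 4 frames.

9, 10

3 frames: F F F F F F F . . F F . . → 9 faults.
4 frames: F F F F . . F F F F F F . → 10 faults.
10 > 9: adding a frame increased faults — Belady's anomaly.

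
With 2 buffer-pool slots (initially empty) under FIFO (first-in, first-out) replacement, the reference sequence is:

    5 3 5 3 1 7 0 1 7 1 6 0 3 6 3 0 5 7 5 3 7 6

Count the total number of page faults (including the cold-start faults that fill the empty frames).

5 -> fault, frames {5}
3 -> fault, frames {5,3}
5 -> hit
3 -> hit
1 -> fault, evict 5, frames {3,1}
7 -> fault, evict 3, frames {1,7}
0 -> fault, evict 1, frames {7,0}
1 -> fault, evict 7, frames {0,1}
7 -> fault, evict 0, frames {1,7}
1 -> hit
6 -> fault, evict 1, frames {7,6}
0 -> fault, evict 7, frames {6,0}
3 -> fault, evict 6, frames {0,3}
6 -> fault, evict 0, frames {3,6}
3 -> hit
0 -> fault, evict 3, frames {6,0}
5 -> fault, evict 6, frames {0,5}
7 -> fault, evict 0, frames {5,7}
5 -> hit
3 -> fault, evict 5, frames {7,3}
7 -> hit
6 -> fault, evict 7, frames {3,6}
Page faults: 16.

16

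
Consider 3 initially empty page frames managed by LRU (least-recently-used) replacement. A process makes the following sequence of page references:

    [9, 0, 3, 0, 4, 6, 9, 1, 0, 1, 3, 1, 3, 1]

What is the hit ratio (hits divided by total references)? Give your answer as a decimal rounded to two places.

0.36

9 → fault, frames {9}
0 → fault, frames {9,0}
3 → fault, frames {9,0,3}
0 → hit
4 → fault, evict 9, frames {3,0,4}
6 → fault, evict 3, frames {0,4,6}
9 → fault, evict 0, frames {4,6,9}
1 → fault, evict 4, frames {6,9,1}
0 → fault, evict 6, frames {9,1,0}
1 → hit
3 → fault, evict 9, frames {0,1,3}
1 → hit
3 → hit
1 → hit
Hits: 5 of 14 references → 5/14 = 0.3571.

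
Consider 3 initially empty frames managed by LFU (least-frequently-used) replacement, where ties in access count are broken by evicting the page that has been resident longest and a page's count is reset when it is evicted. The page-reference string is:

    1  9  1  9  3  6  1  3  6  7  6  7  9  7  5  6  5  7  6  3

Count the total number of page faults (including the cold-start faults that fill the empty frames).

15

1 -> fault, frames {1}
9 -> fault, frames {1,9}
1 -> hit
9 -> hit
3 -> fault, frames {1,9,3}
6 -> fault, evict 3, frames {1,9,6}
1 -> hit
3 -> fault, evict 6, frames {1,9,3}
6 -> fault, evict 3, frames {1,9,6}
7 -> fault, evict 6, frames {1,9,7}
6 -> fault, evict 7, frames {1,9,6}
7 -> fault, evict 6, frames {1,9,7}
9 -> hit
7 -> hit
5 -> fault, evict 7, frames {1,9,5}
6 -> fault, evict 5, frames {1,9,6}
5 -> fault, evict 6, frames {1,9,5}
7 -> fault, evict 5, frames {1,9,7}
6 -> fault, evict 7, frames {1,9,6}
3 -> fault, evict 6, frames {1,9,3}
Page faults: 15.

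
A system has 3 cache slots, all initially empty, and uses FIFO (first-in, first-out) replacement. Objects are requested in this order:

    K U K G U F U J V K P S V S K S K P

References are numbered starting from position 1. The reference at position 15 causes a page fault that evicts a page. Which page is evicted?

P

pos 1: K -> miss, frames (K)
pos 2: U -> miss, frames (K U)
pos 3: K -> hit
pos 4: G -> miss, frames (K U G)
pos 5: U -> hit
pos 6: F -> miss, evict K, frames (U G F)
pos 7: U -> hit
pos 8: J -> miss, evict U, frames (G F J)
pos 9: V -> miss, evict G, frames (F J V)
pos 10: K -> miss, evict F, frames (J V K)
pos 11: P -> miss, evict J, frames (V K P)
pos 12: S -> miss, evict V, frames (K P S)
pos 13: V -> miss, evict K, frames (P S V)
pos 14: S -> hit
pos 15: K -> miss, evict P, frames (S V K)
At position 15, page P is evicted.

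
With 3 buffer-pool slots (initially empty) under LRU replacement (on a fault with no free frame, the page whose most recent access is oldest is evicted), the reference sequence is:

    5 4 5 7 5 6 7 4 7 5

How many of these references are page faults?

6

5 -> miss, frames [5]
4 -> miss, frames [5, 4]
5 -> hit
7 -> miss, frames [4, 5, 7]
5 -> hit
6 -> miss, evict 4, frames [7, 5, 6]
7 -> hit
4 -> miss, evict 5, frames [6, 7, 4]
7 -> hit
5 -> miss, evict 6, frames [4, 7, 5]
Page faults: 6.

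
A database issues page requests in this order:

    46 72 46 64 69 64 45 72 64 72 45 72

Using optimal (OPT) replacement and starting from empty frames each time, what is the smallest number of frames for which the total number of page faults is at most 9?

2

f=1: 12 faults
f=2: 7 faults
f=3: 5 faults
f=4: 5 faults
f=5: 5 faults
Smallest f with faults ≤ 9 is 2.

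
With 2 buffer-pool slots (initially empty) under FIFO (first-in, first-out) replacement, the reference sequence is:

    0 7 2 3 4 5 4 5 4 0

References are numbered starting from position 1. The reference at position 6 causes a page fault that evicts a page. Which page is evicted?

pos 1: 0: fault, frames [0]
pos 2: 7: fault, frames [0, 7]
pos 3: 2: fault, evict 0, frames [7, 2]
pos 4: 3: fault, evict 7, frames [2, 3]
pos 5: 4: fault, evict 2, frames [3, 4]
pos 6: 5: fault, evict 3, frames [4, 5]
At position 6, page 3 is evicted.

3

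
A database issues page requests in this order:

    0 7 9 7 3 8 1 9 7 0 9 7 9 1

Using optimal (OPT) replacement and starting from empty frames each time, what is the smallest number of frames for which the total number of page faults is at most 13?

f=1: 14 faults
f=2: 10 faults
f=3: 8 faults
f=4: 6 faults
f=5: 6 faults
f=6: 6 faults
Smallest f with faults ≤ 13 is 2.

2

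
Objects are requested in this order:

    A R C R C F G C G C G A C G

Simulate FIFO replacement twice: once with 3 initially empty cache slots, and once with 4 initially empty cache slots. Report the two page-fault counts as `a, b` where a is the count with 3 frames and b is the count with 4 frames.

3 frames: F F F . . F F . . . . F F . → 7 faults.
4 frames: F F F . . F F . . . . F . . → 6 faults.
6 < 7: adding a frame reduced faults, as is typical.

7, 6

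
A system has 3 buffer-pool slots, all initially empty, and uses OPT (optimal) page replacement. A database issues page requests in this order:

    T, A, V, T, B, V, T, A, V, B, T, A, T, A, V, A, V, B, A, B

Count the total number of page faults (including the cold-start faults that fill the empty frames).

7

T: miss, frames {T}
A: miss, frames {T,A}
V: miss, frames {T,A,V}
T: hit
B: miss, evict A, frames {T,V,B}
V: hit
T: hit
A: miss, evict T, frames {V,B,A}
V: hit
B: hit
T: miss, evict B, frames {V,A,T}
A: hit
T: hit
A: hit
V: hit
A: hit
V: hit
B: miss, evict T, frames {V,A,B}
A: hit
B: hit
Page faults: 7.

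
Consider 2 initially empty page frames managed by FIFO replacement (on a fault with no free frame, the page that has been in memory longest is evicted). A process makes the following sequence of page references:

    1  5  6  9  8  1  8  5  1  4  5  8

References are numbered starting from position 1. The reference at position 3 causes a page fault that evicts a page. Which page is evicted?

1

pos 1: 1: fault, frames (1)
pos 2: 5: fault, frames (1 5)
pos 3: 6: fault, evict 1, frames (5 6)
At position 3, page 1 is evicted.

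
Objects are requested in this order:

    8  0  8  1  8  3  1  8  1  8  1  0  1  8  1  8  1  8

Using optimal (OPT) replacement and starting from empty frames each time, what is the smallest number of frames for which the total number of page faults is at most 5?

f=1: 18 faults
f=2: 7 faults
f=3: 5 faults
f=4: 4 faults
Smallest f with faults ≤ 5 is 3.

3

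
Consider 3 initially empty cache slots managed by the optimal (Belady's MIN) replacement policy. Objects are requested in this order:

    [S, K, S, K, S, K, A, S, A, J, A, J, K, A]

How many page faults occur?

4

S → fault, frames {S}
K → fault, frames {S,K}
S → hit
K → hit
S → hit
K → hit
A → fault, frames {S,K,A}
S → hit
A → hit
J → fault, evict S, frames {K,A,J}
A → hit
J → hit
K → hit
A → hit
Page faults: 4.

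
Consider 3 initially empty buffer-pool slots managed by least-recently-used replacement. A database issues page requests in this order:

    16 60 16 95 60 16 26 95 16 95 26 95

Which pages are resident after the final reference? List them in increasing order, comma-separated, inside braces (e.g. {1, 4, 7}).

16 -> fault, frames [16]
60 -> fault, frames [16, 60]
16 -> hit
95 -> fault, frames [60, 16, 95]
60 -> hit
16 -> hit
26 -> fault, evict 95, frames [60, 16, 26]
95 -> fault, evict 60, frames [16, 26, 95]
16 -> hit
95 -> hit
26 -> hit
95 -> hit

{16, 26, 95}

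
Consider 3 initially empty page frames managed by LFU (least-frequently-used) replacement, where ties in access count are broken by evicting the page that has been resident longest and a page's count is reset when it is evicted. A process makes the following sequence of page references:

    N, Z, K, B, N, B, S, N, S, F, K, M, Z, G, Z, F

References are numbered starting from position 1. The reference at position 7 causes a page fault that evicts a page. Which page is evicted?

pos 1: N → miss, frames [N]
pos 2: Z → miss, frames [N, Z]
pos 3: K → miss, frames [N, Z, K]
pos 4: B → miss, evict N, frames [Z, K, B]
pos 5: N → miss, evict Z, frames [K, B, N]
pos 6: B → hit
pos 7: S → miss, evict K, frames [B, N, S]
At position 7, page K is evicted.

K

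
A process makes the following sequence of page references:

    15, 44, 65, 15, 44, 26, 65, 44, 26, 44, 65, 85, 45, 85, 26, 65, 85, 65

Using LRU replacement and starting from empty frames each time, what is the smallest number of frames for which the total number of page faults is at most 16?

2

f=1: 18 faults
f=2: 15 faults
f=3: 9 faults
f=4: 7 faults
f=5: 6 faults
f=6: 6 faults
Smallest f with faults ≤ 16 is 2.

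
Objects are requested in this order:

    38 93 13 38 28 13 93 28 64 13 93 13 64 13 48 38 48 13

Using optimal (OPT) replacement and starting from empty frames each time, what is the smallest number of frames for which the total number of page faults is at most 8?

f=1: 18 faults
f=2: 11 faults
f=3: 7 faults
f=4: 6 faults
f=5: 6 faults
f=6: 6 faults
Smallest f with faults ≤ 8 is 3.

3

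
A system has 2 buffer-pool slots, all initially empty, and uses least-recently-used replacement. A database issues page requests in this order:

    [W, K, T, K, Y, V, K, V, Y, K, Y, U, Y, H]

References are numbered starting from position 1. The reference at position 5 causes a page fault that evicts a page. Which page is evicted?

T

pos 1: W: miss, frames (W)
pos 2: K: miss, frames (W K)
pos 3: T: miss, evict W, frames (K T)
pos 4: K: hit
pos 5: Y: miss, evict T, frames (K Y)
At position 5, page T is evicted.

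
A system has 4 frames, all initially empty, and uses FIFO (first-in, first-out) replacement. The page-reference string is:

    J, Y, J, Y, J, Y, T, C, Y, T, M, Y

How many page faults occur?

5

J → miss, frames [J]
Y → miss, frames [J, Y]
J → hit
Y → hit
J → hit
Y → hit
T → miss, frames [J, Y, T]
C → miss, frames [J, Y, T, C]
Y → hit
T → hit
M → miss, evict J, frames [Y, T, C, M]
Y → hit
Page faults: 5.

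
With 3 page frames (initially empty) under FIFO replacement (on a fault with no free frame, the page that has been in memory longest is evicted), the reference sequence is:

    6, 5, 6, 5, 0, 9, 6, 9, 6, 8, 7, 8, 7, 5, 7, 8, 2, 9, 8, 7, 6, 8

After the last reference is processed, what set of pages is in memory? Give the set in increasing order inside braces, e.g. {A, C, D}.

6 → fault, frames [6]
5 → fault, frames [6, 5]
6 → hit
5 → hit
0 → fault, frames [6, 5, 0]
9 → fault, evict 6, frames [5, 0, 9]
6 → fault, evict 5, frames [0, 9, 6]
9 → hit
6 → hit
8 → fault, evict 0, frames [9, 6, 8]
7 → fault, evict 9, frames [6, 8, 7]
8 → hit
7 → hit
5 → fault, evict 6, frames [8, 7, 5]
7 → hit
8 → hit
2 → fault, evict 8, frames [7, 5, 2]
9 → fault, evict 7, frames [5, 2, 9]
8 → fault, evict 5, frames [2, 9, 8]
7 → fault, evict 2, frames [9, 8, 7]
6 → fault, evict 9, frames [8, 7, 6]
8 → hit

{6, 7, 8}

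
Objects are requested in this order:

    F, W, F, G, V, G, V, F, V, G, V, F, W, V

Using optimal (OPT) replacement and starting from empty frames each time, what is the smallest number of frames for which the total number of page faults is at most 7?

3

f=1: 14 faults
f=2: 8 faults
f=3: 5 faults
f=4: 4 faults
Smallest f with faults ≤ 7 is 3.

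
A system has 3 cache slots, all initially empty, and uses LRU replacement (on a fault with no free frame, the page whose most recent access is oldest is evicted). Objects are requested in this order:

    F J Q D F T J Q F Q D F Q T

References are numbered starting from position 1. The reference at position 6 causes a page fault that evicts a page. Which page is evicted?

pos 1: F: miss, frames [F]
pos 2: J: miss, frames [F, J]
pos 3: Q: miss, frames [F, J, Q]
pos 4: D: miss, evict F, frames [J, Q, D]
pos 5: F: miss, evict J, frames [Q, D, F]
pos 6: T: miss, evict Q, frames [D, F, T]
At position 6, page Q is evicted.

Q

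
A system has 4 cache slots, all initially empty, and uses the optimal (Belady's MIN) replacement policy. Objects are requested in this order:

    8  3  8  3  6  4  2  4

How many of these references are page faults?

8: fault, frames (8)
3: fault, frames (8 3)
8: hit
3: hit
6: fault, frames (8 3 6)
4: fault, frames (8 3 6 4)
2: fault, evict 6, frames (8 3 4 2)
4: hit
Page faults: 5.

5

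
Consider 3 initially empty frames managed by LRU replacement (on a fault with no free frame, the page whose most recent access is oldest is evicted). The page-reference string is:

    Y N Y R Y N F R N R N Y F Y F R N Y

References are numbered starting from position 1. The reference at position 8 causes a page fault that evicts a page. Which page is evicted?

Y

pos 1: Y: miss, frames [Y]
pos 2: N: miss, frames [Y, N]
pos 3: Y: hit
pos 4: R: miss, frames [N, Y, R]
pos 5: Y: hit
pos 6: N: hit
pos 7: F: miss, evict R, frames [Y, N, F]
pos 8: R: miss, evict Y, frames [N, F, R]
At position 8, page Y is evicted.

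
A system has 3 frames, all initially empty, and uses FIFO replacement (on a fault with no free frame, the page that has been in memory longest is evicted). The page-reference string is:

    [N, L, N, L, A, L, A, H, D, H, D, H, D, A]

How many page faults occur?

5

N -> miss, frames [N]
L -> miss, frames [N, L]
N -> hit
L -> hit
A -> miss, frames [N, L, A]
L -> hit
A -> hit
H -> miss, evict N, frames [L, A, H]
D -> miss, evict L, frames [A, H, D]
H -> hit
D -> hit
H -> hit
D -> hit
A -> hit
Page faults: 5.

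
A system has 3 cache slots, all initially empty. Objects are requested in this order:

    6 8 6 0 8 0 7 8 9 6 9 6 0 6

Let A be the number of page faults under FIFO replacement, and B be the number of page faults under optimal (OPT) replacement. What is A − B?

Under FIFO: F F . F . . F . F F . . F . → 7 faults.
Under OPT: F F . F . . F . F . . . F . → 6 faults.
A − B = 7 − 6 = 1.

1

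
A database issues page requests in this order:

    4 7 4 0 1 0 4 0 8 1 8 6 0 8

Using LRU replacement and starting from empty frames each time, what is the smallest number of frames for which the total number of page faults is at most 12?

2

f=1: 14 faults
f=2: 10 faults
f=3: 8 faults
f=4: 6 faults
f=5: 6 faults
f=6: 6 faults
Smallest f with faults ≤ 12 is 2.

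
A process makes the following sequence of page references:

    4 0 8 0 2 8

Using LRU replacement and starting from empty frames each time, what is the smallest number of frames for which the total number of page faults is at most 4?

3

f=1: 6 faults
f=2: 5 faults
f=3: 4 faults
f=4: 4 faults
Smallest f with faults ≤ 4 is 3.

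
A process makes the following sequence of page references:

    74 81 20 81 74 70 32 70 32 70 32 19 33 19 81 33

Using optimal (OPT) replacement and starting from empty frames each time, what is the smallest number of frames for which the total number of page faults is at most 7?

f=1: 16 faults
f=2: 9 faults
f=3: 7 faults
f=4: 7 faults
f=5: 7 faults
f=6: 7 faults
f=7: 7 faults
Smallest f with faults ≤ 7 is 3.

3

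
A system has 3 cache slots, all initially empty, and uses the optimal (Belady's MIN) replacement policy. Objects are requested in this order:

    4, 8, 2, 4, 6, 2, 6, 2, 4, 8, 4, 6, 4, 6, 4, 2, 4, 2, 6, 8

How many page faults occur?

7

4 → fault, frames (4)
8 → fault, frames (4 8)
2 → fault, frames (4 8 2)
4 → hit
6 → fault, evict 8, frames (4 2 6)
2 → hit
6 → hit
2 → hit
4 → hit
8 → fault, evict 2, frames (4 6 8)
4 → hit
6 → hit
4 → hit
6 → hit
4 → hit
2 → fault, evict 8, frames (4 6 2)
4 → hit
2 → hit
6 → hit
8 → fault, evict 2, frames (4 6 8)
Page faults: 7.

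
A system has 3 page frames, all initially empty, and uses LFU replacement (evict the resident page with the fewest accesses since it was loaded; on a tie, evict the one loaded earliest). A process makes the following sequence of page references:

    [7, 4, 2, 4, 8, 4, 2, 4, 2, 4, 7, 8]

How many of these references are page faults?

7 → miss, frames (7)
4 → miss, frames (7 4)
2 → miss, frames (7 4 2)
4 → hit
8 → miss, evict 7, frames (4 2 8)
4 → hit
2 → hit
4 → hit
2 → hit
4 → hit
7 → miss, evict 8, frames (4 2 7)
8 → miss, evict 7, frames (4 2 8)
Page faults: 6.

6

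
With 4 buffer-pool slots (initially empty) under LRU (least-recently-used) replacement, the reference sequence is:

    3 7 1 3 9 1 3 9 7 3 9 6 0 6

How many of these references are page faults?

3 → fault, frames {3}
7 → fault, frames {3,7}
1 → fault, frames {3,7,1}
3 → hit
9 → fault, frames {7,1,3,9}
1 → hit
3 → hit
9 → hit
7 → hit
3 → hit
9 → hit
6 → fault, evict 1, frames {7,3,9,6}
0 → fault, evict 7, frames {3,9,6,0}
6 → hit
Page faults: 6.

6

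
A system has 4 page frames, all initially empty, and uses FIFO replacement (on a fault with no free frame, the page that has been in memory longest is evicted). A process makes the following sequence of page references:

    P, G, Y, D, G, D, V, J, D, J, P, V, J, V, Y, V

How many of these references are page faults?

P → fault, frames (P)
G → fault, frames (P G)
Y → fault, frames (P G Y)
D → fault, frames (P G Y D)
G → hit
D → hit
V → fault, evict P, frames (G Y D V)
J → fault, evict G, frames (Y D V J)
D → hit
J → hit
P → fault, evict Y, frames (D V J P)
V → hit
J → hit
V → hit
Y → fault, evict D, frames (V J P Y)
V → hit
Page faults: 8.

8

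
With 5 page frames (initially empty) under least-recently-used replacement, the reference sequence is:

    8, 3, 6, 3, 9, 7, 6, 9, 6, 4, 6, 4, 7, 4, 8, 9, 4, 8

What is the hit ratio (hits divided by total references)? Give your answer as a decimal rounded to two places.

0.61

8 -> fault, frames [8]
3 -> fault, frames [8, 3]
6 -> fault, frames [8, 3, 6]
3 -> hit
9 -> fault, frames [8, 6, 3, 9]
7 -> fault, frames [8, 6, 3, 9, 7]
6 -> hit
9 -> hit
6 -> hit
4 -> fault, evict 8, frames [3, 7, 9, 6, 4]
6 -> hit
4 -> hit
7 -> hit
4 -> hit
8 -> fault, evict 3, frames [9, 6, 7, 4, 8]
9 -> hit
4 -> hit
8 -> hit
Hits: 11 of 18 references → 11/18 = 0.6111.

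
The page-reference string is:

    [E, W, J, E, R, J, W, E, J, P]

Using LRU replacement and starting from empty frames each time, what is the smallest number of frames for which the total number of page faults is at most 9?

f=1: 10 faults
f=2: 10 faults
f=3: 7 faults
f=4: 5 faults
f=5: 5 faults
Smallest f with faults ≤ 9 is 3.

3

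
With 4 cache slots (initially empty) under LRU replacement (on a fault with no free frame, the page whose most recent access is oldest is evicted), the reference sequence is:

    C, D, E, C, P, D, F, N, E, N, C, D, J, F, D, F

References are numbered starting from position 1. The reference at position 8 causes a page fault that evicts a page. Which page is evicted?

C

pos 1: C → fault, frames {C}
pos 2: D → fault, frames {C,D}
pos 3: E → fault, frames {C,D,E}
pos 4: C → hit
pos 5: P → fault, frames {D,E,C,P}
pos 6: D → hit
pos 7: F → fault, evict E, frames {C,P,D,F}
pos 8: N → fault, evict C, frames {P,D,F,N}
At position 8, page C is evicted.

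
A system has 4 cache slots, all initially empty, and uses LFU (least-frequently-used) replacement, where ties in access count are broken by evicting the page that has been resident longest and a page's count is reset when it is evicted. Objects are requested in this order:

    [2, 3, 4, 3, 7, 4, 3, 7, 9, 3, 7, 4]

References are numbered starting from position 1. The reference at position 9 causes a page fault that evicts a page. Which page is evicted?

2

pos 1: 2: miss, frames [2]
pos 2: 3: miss, frames [2, 3]
pos 3: 4: miss, frames [2, 3, 4]
pos 4: 3: hit
pos 5: 7: miss, frames [2, 3, 4, 7]
pos 6: 4: hit
pos 7: 3: hit
pos 8: 7: hit
pos 9: 9: miss, evict 2, frames [3, 4, 7, 9]
At position 9, page 2 is evicted.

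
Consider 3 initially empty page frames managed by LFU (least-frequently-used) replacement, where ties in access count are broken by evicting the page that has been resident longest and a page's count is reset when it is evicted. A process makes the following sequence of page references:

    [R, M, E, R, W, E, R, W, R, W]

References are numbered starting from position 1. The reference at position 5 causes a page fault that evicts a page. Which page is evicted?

M

pos 1: R → fault, frames (R)
pos 2: M → fault, frames (R M)
pos 3: E → fault, frames (R M E)
pos 4: R → hit
pos 5: W → fault, evict M, frames (R E W)
At position 5, page M is evicted.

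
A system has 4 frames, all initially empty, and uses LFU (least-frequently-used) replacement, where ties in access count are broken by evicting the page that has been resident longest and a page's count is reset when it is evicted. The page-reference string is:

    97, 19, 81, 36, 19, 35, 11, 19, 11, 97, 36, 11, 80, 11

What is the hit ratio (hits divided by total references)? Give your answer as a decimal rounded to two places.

97 -> fault, frames (97)
19 -> fault, frames (97 19)
81 -> fault, frames (97 19 81)
36 -> fault, frames (97 19 81 36)
19 -> hit
35 -> fault, evict 97, frames (19 81 36 35)
11 -> fault, evict 81, frames (19 36 35 11)
19 -> hit
11 -> hit
97 -> fault, evict 36, frames (19 35 11 97)
36 -> fault, evict 35, frames (19 11 97 36)
11 -> hit
80 -> fault, evict 97, frames (19 11 36 80)
11 -> hit
Hits: 5 of 14 references → 5/14 = 0.3571.

0.36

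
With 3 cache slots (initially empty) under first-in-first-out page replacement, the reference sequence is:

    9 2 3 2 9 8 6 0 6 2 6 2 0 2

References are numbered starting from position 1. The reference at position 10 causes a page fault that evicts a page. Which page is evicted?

pos 1: 9 → miss, frames [9]
pos 2: 2 → miss, frames [9, 2]
pos 3: 3 → miss, frames [9, 2, 3]
pos 4: 2 → hit
pos 5: 9 → hit
pos 6: 8 → miss, evict 9, frames [2, 3, 8]
pos 7: 6 → miss, evict 2, frames [3, 8, 6]
pos 8: 0 → miss, evict 3, frames [8, 6, 0]
pos 9: 6 → hit
pos 10: 2 → miss, evict 8, frames [6, 0, 2]
At position 10, page 8 is evicted.

8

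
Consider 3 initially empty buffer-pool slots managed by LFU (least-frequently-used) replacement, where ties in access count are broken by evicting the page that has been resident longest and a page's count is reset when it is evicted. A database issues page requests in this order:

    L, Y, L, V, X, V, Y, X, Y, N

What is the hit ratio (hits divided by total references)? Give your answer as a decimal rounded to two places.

0.20

L → fault, frames [L]
Y → fault, frames [L, Y]
L → hit
V → fault, frames [L, Y, V]
X → fault, evict Y, frames [L, V, X]
V → hit
Y → fault, evict X, frames [L, V, Y]
X → fault, evict Y, frames [L, V, X]
Y → fault, evict X, frames [L, V, Y]
N → fault, evict Y, frames [L, V, N]
Hits: 2 of 10 references → 2/10 = 0.2000.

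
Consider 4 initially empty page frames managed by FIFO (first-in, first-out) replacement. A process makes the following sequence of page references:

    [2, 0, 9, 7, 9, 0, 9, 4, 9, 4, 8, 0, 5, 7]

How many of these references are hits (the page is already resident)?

5

2: miss, frames {2}
0: miss, frames {2,0}
9: miss, frames {2,0,9}
7: miss, frames {2,0,9,7}
9: hit
0: hit
9: hit
4: miss, evict 2, frames {0,9,7,4}
9: hit
4: hit
8: miss, evict 0, frames {9,7,4,8}
0: miss, evict 9, frames {7,4,8,0}
5: miss, evict 7, frames {4,8,0,5}
7: miss, evict 4, frames {8,0,5,7}
Hits: 5.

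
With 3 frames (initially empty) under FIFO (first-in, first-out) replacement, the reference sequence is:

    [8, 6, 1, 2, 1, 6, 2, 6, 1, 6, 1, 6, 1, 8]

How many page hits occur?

8 -> miss, frames (8)
6 -> miss, frames (8 6)
1 -> miss, frames (8 6 1)
2 -> miss, evict 8, frames (6 1 2)
1 -> hit
6 -> hit
2 -> hit
6 -> hit
1 -> hit
6 -> hit
1 -> hit
6 -> hit
1 -> hit
8 -> miss, evict 6, frames (1 2 8)
Hits: 9.

9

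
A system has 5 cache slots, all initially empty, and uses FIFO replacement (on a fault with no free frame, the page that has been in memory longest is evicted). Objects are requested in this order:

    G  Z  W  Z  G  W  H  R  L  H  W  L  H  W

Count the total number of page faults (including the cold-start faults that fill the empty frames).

G: fault, frames [G]
Z: fault, frames [G, Z]
W: fault, frames [G, Z, W]
Z: hit
G: hit
W: hit
H: fault, frames [G, Z, W, H]
R: fault, frames [G, Z, W, H, R]
L: fault, evict G, frames [Z, W, H, R, L]
H: hit
W: hit
L: hit
H: hit
W: hit
Page faults: 6.

6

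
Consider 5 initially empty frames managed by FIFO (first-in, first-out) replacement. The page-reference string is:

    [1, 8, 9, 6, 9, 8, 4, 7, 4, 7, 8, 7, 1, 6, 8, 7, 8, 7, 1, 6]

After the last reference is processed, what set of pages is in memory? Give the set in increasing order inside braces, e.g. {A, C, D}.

1 → fault, frames [1]
8 → fault, frames [1, 8]
9 → fault, frames [1, 8, 9]
6 → fault, frames [1, 8, 9, 6]
9 → hit
8 → hit
4 → fault, frames [1, 8, 9, 6, 4]
7 → fault, evict 1, frames [8, 9, 6, 4, 7]
4 → hit
7 → hit
8 → hit
7 → hit
1 → fault, evict 8, frames [9, 6, 4, 7, 1]
6 → hit
8 → fault, evict 9, frames [6, 4, 7, 1, 8]
7 → hit
8 → hit
7 → hit
1 → hit
6 → hit

{1, 4, 6, 7, 8}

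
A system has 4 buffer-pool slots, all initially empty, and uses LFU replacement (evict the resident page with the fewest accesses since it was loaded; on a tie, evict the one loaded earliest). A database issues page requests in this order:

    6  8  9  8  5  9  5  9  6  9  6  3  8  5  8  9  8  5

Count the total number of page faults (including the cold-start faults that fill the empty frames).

6

6 -> fault, frames [6]
8 -> fault, frames [6, 8]
9 -> fault, frames [6, 8, 9]
8 -> hit
5 -> fault, frames [6, 8, 9, 5]
9 -> hit
5 -> hit
9 -> hit
6 -> hit
9 -> hit
6 -> hit
3 -> fault, evict 8, frames [6, 9, 5, 3]
8 -> fault, evict 3, frames [6, 9, 5, 8]
5 -> hit
8 -> hit
9 -> hit
8 -> hit
5 -> hit
Page faults: 6.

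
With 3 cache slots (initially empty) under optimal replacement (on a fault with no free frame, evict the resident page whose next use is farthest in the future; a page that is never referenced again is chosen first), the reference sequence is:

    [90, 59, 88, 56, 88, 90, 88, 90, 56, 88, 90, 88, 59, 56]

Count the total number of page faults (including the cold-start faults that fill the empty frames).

5

90 → miss, frames [90]
59 → miss, frames [90, 59]
88 → miss, frames [90, 59, 88]
56 → miss, evict 59, frames [90, 88, 56]
88 → hit
90 → hit
88 → hit
90 → hit
56 → hit
88 → hit
90 → hit
88 → hit
59 → miss, evict 88, frames [90, 56, 59]
56 → hit
Page faults: 5.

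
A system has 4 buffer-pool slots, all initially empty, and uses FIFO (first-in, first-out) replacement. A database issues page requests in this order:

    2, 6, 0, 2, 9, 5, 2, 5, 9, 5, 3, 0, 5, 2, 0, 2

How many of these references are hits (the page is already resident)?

2 → fault, frames (2)
6 → fault, frames (2 6)
0 → fault, frames (2 6 0)
2 → hit
9 → fault, frames (2 6 0 9)
5 → fault, evict 2, frames (6 0 9 5)
2 → fault, evict 6, frames (0 9 5 2)
5 → hit
9 → hit
5 → hit
3 → fault, evict 0, frames (9 5 2 3)
0 → fault, evict 9, frames (5 2 3 0)
5 → hit
2 → hit
0 → hit
2 → hit
Hits: 8.

8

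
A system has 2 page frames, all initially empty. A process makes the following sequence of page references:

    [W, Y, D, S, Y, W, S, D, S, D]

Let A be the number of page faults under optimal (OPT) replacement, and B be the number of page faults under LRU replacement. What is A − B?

Under OPT: F F F F . F . F . . → 6 faults.
Under LRU: F F F F F F F F . . → 8 faults.
A − B = 6 − 8 = -2.

-2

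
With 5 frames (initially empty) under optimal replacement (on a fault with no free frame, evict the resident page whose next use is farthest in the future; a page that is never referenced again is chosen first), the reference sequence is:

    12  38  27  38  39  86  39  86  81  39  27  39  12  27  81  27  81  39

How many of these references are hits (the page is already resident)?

12

12 → fault, frames {12}
38 → fault, frames {12,38}
27 → fault, frames {12,38,27}
38 → hit
39 → fault, frames {12,38,27,39}
86 → fault, frames {12,38,27,39,86}
39 → hit
86 → hit
81 → fault, evict 86, frames {12,38,27,39,81}
39 → hit
27 → hit
39 → hit
12 → hit
27 → hit
81 → hit
27 → hit
81 → hit
39 → hit
Hits: 12.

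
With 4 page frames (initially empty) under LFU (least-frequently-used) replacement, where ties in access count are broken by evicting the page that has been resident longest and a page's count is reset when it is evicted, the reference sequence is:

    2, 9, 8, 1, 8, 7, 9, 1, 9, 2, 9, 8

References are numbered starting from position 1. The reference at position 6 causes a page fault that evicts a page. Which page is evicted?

2

pos 1: 2: fault, frames [2]
pos 2: 9: fault, frames [2, 9]
pos 3: 8: fault, frames [2, 9, 8]
pos 4: 1: fault, frames [2, 9, 8, 1]
pos 5: 8: hit
pos 6: 7: fault, evict 2, frames [9, 8, 1, 7]
At position 6, page 2 is evicted.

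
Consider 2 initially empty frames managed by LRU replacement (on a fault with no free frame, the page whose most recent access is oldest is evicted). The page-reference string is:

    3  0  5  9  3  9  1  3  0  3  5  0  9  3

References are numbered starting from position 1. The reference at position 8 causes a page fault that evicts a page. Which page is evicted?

pos 1: 3: fault, frames {3}
pos 2: 0: fault, frames {3,0}
pos 3: 5: fault, evict 3, frames {0,5}
pos 4: 9: fault, evict 0, frames {5,9}
pos 5: 3: fault, evict 5, frames {9,3}
pos 6: 9: hit
pos 7: 1: fault, evict 3, frames {9,1}
pos 8: 3: fault, evict 9, frames {1,3}
At position 8, page 9 is evicted.

9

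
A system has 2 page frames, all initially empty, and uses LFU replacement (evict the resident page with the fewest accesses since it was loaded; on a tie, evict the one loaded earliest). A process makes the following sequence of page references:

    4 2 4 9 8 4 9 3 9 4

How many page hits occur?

4 → fault, frames (4)
2 → fault, frames (4 2)
4 → hit
9 → fault, evict 2, frames (4 9)
8 → fault, evict 9, frames (4 8)
4 → hit
9 → fault, evict 8, frames (4 9)
3 → fault, evict 9, frames (4 3)
9 → fault, evict 3, frames (4 9)
4 → hit
Hits: 3.

3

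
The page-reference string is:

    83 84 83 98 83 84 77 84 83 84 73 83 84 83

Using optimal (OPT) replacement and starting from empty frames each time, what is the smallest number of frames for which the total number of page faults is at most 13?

f=1: 14 faults
f=2: 8 faults
f=3: 5 faults
f=4: 5 faults
f=5: 5 faults
Smallest f with faults ≤ 13 is 2.

2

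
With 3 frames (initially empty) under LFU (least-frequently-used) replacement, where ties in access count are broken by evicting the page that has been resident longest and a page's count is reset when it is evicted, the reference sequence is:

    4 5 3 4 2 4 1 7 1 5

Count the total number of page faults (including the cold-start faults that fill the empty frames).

7

4 → miss, frames (4)
5 → miss, frames (4 5)
3 → miss, frames (4 5 3)
4 → hit
2 → miss, evict 5, frames (4 3 2)
4 → hit
1 → miss, evict 3, frames (4 2 1)
7 → miss, evict 2, frames (4 1 7)
1 → hit
5 → miss, evict 7, frames (4 1 5)
Page faults: 7.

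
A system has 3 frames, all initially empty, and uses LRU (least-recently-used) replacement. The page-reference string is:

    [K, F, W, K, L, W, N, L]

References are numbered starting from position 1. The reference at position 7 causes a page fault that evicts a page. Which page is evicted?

pos 1: K -> fault, frames (K)
pos 2: F -> fault, frames (K F)
pos 3: W -> fault, frames (K F W)
pos 4: K -> hit
pos 5: L -> fault, evict F, frames (W K L)
pos 6: W -> hit
pos 7: N -> fault, evict K, frames (L W N)
At position 7, page K is evicted.

K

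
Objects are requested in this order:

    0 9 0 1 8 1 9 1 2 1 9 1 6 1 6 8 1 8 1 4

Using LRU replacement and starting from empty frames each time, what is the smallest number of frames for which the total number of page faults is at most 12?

2

f=1: 20 faults
f=2: 11 faults
f=3: 9 faults
f=4: 8 faults
f=5: 7 faults
f=6: 7 faults
f=7: 7 faults
Smallest f with faults ≤ 12 is 2.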